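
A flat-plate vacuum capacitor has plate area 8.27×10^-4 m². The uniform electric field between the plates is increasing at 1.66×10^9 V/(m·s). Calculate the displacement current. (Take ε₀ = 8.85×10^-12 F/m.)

1.21×10^-5 A

With a uniform field, Φ_E = EA, so I_d = ε₀ A dE/dt = 1.21×10^-5 A.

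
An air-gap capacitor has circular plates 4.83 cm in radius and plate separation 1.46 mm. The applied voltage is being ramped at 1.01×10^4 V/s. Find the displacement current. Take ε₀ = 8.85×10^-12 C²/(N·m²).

C = ε₀A/d = (8.85×10^-12)(7.329×10^-3)/(1.46×10^-3) = 4.443×10^-11 F.
I_d = C dV/dt = (4.443×10^-11)(1.01×10^4) = 4.49×10^-7 A.

4.49×10^-7 A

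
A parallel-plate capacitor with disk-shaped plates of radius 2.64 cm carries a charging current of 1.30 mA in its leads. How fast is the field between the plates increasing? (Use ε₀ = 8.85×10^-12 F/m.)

By continuity, I_d in the gap equals the 1.30 mA flowing in the wire.
Since I_d = ε₀ A dE/dt, dE/dt = I_d/(ε₀A) = (1.30×10^-3)/((8.85×10^-12)(2.190×10^-3)) = 6.71×10^10 V/(m·s).

6.71×10^10 V/(m·s)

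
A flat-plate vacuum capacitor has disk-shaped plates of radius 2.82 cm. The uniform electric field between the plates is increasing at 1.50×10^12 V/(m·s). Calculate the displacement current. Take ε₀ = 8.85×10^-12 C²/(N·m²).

I_d = ε₀ A (dE/dt) = (8.85×10^-12)(2.498×10^-3 m²)(1.50×10^12) = 0.0332 A.

0.0332 A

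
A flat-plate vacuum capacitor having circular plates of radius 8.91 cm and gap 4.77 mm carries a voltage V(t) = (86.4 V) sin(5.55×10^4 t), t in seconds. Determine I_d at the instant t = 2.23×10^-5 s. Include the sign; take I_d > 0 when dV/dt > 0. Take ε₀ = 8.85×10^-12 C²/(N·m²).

7.26×10^-5 A

dV/dt = (86.4)(5.55×10^4)·cos(1.23765) = 1.568×10^6 V/s.
I_d = C dV/dt with C = ε₀A/d = (8.85×10^-12)(0.02494)/(4.77×10^-3) = 4.627×10^-11 F, so I_d = (4.627×10^-11)(1.568×10^6) = 7.26×10^-5 A.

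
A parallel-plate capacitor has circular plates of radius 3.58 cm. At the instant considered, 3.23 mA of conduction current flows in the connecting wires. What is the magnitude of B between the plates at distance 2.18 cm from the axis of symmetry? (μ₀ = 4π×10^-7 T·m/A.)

1.10×10^-8 T

No conduction current crosses the gap, so I_d there equals the 3.23×10^-3 A in the leads.
For r < R the Ampère–Maxwell law gives B(2πr) = μ₀ I_d (r²/R²), so B = μ₀ I_d r/(2πR²) = (4π×10^-7)(3.23×10^-3)(0.0218)/(2π·0.0358²) = 1.10×10^-8 T.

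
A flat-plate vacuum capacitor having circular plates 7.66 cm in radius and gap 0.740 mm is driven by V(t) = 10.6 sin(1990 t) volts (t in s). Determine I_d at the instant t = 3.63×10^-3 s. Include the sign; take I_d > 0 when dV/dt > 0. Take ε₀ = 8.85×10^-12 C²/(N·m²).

2.74×10^-6 A

dE/dt = (V₀ω/d)·cos(ωt) with ωt = 7.2237 rad: (10.6)(1990)(0.5894)/(7.40×10^-4) = 1.680×10^7 V/(m·s).
I_d = ε₀ A dE/dt = (8.85×10^-12)(0.01843)(1.680×10^7) = 2.74×10^-6 A.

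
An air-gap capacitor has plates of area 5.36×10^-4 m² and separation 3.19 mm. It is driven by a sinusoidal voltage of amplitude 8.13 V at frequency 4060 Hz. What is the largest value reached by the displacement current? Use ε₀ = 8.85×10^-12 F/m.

3.08×10^-7 A

The displacement current equals the conduction current C dV/dt, which peaks at C V₀ ω.
With C = ε₀A/d = (8.85×10^-12)(5.36×10^-4)/(3.19×10^-3) = 1.487×10^-12 F and ω = 2πf = 2.551×10^4 rad/s, I_d,max = (1.487×10^-12)(8.13)(2.551×10^4) = 3.08×10^-7 A.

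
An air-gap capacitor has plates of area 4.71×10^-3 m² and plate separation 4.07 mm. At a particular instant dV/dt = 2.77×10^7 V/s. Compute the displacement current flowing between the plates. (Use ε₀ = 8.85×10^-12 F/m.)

2.84×10^-4 A

The field between the plates is E = V/d, so dE/dt = (2.77×10^7)/(4.07×10^-3 m) = 6.806×10^9 V/(m·s).
I_d = ε₀ A (dE/dt) = (8.85×10^-12)(4.71×10^-3)(6.806×10^9) = 2.84×10^-4 A.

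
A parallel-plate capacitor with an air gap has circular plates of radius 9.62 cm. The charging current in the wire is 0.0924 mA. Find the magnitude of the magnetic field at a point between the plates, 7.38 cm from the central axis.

No conduction current crosses the gap, so I_d there equals the 9.24×10^-5 A in the leads.
∮B·dl = μ₀ I_d,enc with I_d,enc = I_d r²/R² = 5.438×10^-5 A; so B = μ₀ I_d,enc/(2πr) = 1.47×10^-10 T.

1.47×10^-10 T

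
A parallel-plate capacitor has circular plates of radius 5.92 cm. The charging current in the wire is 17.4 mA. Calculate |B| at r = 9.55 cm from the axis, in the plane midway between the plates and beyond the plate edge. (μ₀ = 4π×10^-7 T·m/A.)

By continuity the displacement current in the gap matches the conduction current: I_d = 0.0174 A.
With r > R the enclosed displacement current is the full I_d; B = μ₀ I_d / (2πr) = 3.64×10^-8 T.

3.64×10^-8 T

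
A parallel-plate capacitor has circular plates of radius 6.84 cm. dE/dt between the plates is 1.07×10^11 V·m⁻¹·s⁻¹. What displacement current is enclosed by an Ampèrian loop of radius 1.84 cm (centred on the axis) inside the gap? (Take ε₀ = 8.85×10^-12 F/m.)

1.01×10^-3 A

Total displacement current: I_d = ε₀(πR²)(dE/dt) = (8.85×10^-12)(0.01470)(1.07×10^11) = 0.01392 A.
Through an area πr² the displacement current is I_d·(πr²/πR²) = I_d (r/R)² = 1.01×10^-3 A.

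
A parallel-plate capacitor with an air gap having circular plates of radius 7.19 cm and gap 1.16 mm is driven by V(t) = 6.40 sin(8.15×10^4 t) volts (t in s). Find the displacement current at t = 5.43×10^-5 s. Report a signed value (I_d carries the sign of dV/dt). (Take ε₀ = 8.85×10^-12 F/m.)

dE/dt = (V₀ω/d)·cos(ωt) with ωt = 4.42545 rad: (6.40)(8.15×10^4)(-0.2830)/(1.16×10^-3) = -1.273×10^8 V/(m·s).
I_d = ε₀ A dE/dt = (8.85×10^-12)(0.01624)(-1.273×10^8) = -1.83×10^-5 A.

-1.83×10^-5 A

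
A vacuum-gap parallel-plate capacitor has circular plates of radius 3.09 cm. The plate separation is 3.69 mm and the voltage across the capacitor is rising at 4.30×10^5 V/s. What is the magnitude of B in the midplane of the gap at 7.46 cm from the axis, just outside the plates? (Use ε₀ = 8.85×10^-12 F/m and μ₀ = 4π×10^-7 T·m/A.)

8.29×10^-12 T

With E = V/d, dE/dt = 1.165×10^8 V/(m·s) and πR² = 3.000×10^-3 m², giving I_d = ε₀ πR² dE/dt = 3.093×10^-6 A.
For r ≥ R the full I_d is enclosed: B = μ₀ I_d/(2πr) = (4π×10^-7)(3.093×10^-6)/(2π·0.0746) = 8.29×10^-12 T.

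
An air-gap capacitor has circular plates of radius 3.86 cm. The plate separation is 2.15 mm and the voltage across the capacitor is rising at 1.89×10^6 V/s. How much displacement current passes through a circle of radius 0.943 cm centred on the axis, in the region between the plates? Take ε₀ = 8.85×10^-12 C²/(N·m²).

dE/dt = (dV/dt)/d = 8.791×10^8 V/(m·s); I_d = ε₀(πR²)(dE/dt) = (8.85×10^-12)(4.681×10^-3)(8.791×10^8) = 3.642×10^-5 A.
The field is uniform, so I_d,enc = I_d (r/R)² = (3.642×10^-5)(0.943/3.86)² = 2.17×10^-6 A.

2.17×10^-6 A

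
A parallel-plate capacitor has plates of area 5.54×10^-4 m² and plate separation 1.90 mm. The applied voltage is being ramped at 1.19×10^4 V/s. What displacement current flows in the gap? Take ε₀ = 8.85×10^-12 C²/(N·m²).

3.07×10^-8 A

E = V/d so dE/dt = (dV/dt)/d = 6.263×10^6 V/(m·s), and I_d = ε₀ A dE/dt = (8.85×10^-12)(5.54×10^-4)(6.263×10^6) = 3.07×10^-8 A.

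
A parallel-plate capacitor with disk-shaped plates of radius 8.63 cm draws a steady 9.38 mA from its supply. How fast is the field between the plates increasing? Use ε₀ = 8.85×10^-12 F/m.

4.53×10^10 V/(m·s)

Charge continuity gives I_d = I = 9.38×10^-3 A between the plates.
Since I_d = ε₀ A dE/dt, dE/dt = I_d/(ε₀A) = (9.38×10^-3)/((8.85×10^-12)(0.02340)) = 4.53×10^10 V/(m·s).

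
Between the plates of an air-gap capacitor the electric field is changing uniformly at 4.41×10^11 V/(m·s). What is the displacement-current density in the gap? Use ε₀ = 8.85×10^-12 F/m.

3.90 A/m²

The displacement-current density is ε₀ ∂E/∂t = (8.85×10^-12)(4.41×10^11) = 3.90 A/m².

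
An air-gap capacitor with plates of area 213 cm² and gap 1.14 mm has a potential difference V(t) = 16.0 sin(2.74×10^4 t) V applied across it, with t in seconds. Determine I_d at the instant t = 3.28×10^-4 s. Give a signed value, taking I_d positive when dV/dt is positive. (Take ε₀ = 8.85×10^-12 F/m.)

dV/dt = (16.0)(2.74×10^4)·cos(8.9872) = -3.971×10^5 V/s.
I_d = C dV/dt with C = ε₀A/d = (8.85×10^-12)(0.0213)/(1.14×10^-3) = 1.654×10^-10 F, so I_d = (1.654×10^-10)(-3.971×10^5) = -6.57×10^-5 A.

-6.57×10^-5 A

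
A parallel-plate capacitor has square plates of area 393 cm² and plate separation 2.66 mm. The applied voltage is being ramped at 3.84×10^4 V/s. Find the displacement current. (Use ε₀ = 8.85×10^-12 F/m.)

C = ε₀A/d = (8.85×10^-12)(0.0393)/(2.66×10^-3) = 1.308×10^-10 F.
I_d = C dV/dt = (1.308×10^-10)(3.84×10^4) = 5.02×10^-6 A.

5.02×10^-6 A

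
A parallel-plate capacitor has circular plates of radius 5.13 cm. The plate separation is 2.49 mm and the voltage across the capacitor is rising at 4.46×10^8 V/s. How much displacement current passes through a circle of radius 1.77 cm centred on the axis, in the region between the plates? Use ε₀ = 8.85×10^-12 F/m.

With E = V/d, dE/dt = 1.791×10^11 V/(m·s) and πR² = 8.268×10^-3 m², giving I_d = ε₀ πR² dE/dt = 0.01311 A.
Through an area πr² the displacement current is I_d·(πr²/πR²) = I_d (r/R)² = 1.56×10^-3 A.

1.56×10^-3 A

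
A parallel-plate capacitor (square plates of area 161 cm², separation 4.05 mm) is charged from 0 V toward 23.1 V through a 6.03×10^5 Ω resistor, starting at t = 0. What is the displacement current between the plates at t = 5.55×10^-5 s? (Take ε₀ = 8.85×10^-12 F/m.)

C = ε₀A/d = (8.85×10^-12)(0.0161)/(4.05×10^-3) = 3.518×10^-11 F and τ = RC = 2.121×10^-5 s. I_d in the gap equals the RC charging current.
I_d(t) = (V₀/R) e^(−t/τ) = 3.831×10^-5 · e^(−2.617) = 2.80×10^-6 A.

2.80×10^-6 A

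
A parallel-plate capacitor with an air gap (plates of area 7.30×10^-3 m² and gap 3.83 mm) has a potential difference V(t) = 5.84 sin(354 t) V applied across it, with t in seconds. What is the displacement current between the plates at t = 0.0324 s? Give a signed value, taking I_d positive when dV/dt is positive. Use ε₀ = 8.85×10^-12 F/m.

1.59×10^-8 A

dE/dt = (V₀ω/d)·cos(ωt) with ωt = 11.4696 rad: (5.84)(354)(0.4565)/(3.83×10^-3) = 2.464×10^5 V/(m·s).
I_d = ε₀ A dE/dt = (8.85×10^-12)(7.30×10^-3)(2.464×10^5) = 1.59×10^-8 A.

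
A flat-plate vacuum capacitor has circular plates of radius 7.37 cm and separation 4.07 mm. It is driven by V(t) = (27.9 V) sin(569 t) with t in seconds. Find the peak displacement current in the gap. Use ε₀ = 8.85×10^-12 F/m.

5.89×10^-7 A

The displacement current equals the conduction current C dV/dt, which peaks at C V₀ ω.
With C = ε₀A/d = (8.85×10^-12)(0.01706)/(4.07×10^-3) = 3.710×10^-11 F and ω = 569 rad/s, I_d,max = (3.710×10^-11)(27.9)(569) = 5.89×10^-7 A.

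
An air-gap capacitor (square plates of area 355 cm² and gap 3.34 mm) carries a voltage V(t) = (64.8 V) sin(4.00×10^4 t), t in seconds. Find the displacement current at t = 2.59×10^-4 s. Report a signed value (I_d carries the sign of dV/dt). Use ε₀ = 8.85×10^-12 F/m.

dV/dt = (64.8)(4.00×10^4)·cos(10.36) = -1.539×10^6 V/s.
I_d = C dV/dt with C = ε₀A/d = (8.85×10^-12)(0.0355)/(3.34×10^-3) = 9.406×10^-11 F, so I_d = (9.406×10^-11)(-1.539×10^6) = -1.45×10^-4 A.

-1.45×10^-4 A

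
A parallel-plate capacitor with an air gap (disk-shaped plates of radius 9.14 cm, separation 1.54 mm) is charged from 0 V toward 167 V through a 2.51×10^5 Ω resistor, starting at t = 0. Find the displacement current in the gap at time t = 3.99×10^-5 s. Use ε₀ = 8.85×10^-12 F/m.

C = ε₀A/d = (8.85×10^-12)(0.02624)/(1.54×10^-3) = 1.508×10^-10 F, so τ = RC = 3.785×10^-5 s.
The conduction current is I(t) = (V₀/R) e^(−t/τ), and the displacement current between the plates equals it.
t/τ = 1.054; I_d = (167/2.51×10^5) · e^(−1.054) = (6.653×10^-4)(0.3485) = 2.32×10^-4 A.

2.32×10^-4 A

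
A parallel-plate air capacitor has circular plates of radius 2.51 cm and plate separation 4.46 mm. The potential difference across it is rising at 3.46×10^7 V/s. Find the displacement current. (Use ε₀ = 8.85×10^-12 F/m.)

1.36×10^-4 A

The displacement current equals the charging current C dV/dt. With C = ε₀A/d = (8.85×10^-12)(1.979×10^-3)/(4.46×10^-3) = 3.927×10^-12 F, I_d = (3.927×10^-12)(3.46×10^7) = 1.36×10^-4 A.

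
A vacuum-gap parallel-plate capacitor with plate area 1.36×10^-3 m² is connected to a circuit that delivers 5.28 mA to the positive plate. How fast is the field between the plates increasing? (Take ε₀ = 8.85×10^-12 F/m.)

4.39×10^11 V/(m·s)

By continuity, I_d in the gap equals the 5.28 mA flowing in the wire.
Inverting I_d = ε₀ A dE/dt gives dE/dt = 5.28×10^-3 / (8.85×10^-12 · 1.36×10^-3) = 4.39×10^11 V/(m·s).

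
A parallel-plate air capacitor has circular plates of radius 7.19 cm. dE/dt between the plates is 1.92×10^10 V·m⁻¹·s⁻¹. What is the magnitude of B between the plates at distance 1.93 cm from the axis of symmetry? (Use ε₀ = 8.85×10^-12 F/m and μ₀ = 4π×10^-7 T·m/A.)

2.06×10^-9 T

Total displacement current: I_d = ε₀(πR²)(dE/dt) = (8.85×10^-12)(0.01624)(1.92×10^10) = 2.760×10^-3 A.
∮B·dl = μ₀ I_d,enc with I_d,enc = I_d r²/R² = 1.989×10^-4 A; so B = μ₀ I_d,enc/(2πr) = 2.06×10^-9 T.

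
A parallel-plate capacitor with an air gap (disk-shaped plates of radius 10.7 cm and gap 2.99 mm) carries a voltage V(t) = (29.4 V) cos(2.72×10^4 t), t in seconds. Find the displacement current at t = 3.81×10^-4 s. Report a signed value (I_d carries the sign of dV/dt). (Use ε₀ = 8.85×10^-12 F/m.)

C = ε₀A/d = (8.85×10^-12)(0.03597)/(2.99×10^-3) = 1.065×10^-10 F. dV/dt = V₀ω·−sin(ωt); at ωt = 10.3632 rad this factor is 0.8066.
I_d = C dV/dt = (1.065×10^-10)(29.4)(2.72×10^4)(0.8066) = 6.87×10^-5 A.

6.87×10^-5 A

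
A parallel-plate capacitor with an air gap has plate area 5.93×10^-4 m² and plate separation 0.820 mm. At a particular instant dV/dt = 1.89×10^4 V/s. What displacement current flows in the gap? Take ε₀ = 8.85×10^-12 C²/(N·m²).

E = V/d so dE/dt = (dV/dt)/d = 2.305×10^7 V/(m·s), and I_d = ε₀ A dE/dt = (8.85×10^-12)(5.93×10^-4)(2.305×10^7) = 1.21×10^-7 A.

1.21×10^-7 A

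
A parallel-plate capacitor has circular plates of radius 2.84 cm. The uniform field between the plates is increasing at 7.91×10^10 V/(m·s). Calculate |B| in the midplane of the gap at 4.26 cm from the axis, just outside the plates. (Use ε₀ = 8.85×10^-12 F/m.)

Through the whole plate area (πR² = 2.534×10^-3 m²), I_d = ε₀ πR² dE/dt = 1.774×10^-3 A.
With r > R the enclosed displacement current is the full I_d; B = μ₀ I_d / (2πr) = 8.33×10^-9 T.

8.33×10^-9 T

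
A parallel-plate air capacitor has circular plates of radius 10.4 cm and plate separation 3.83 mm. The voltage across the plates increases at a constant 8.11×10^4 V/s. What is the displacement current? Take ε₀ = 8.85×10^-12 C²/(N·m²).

6.37×10^-6 A

The displacement current equals the charging current C dV/dt. With C = ε₀A/d = (8.85×10^-12)(0.03398)/(3.83×10^-3) = 7.852×10^-11 F, I_d = (7.852×10^-11)(8.11×10^4) = 6.37×10^-6 A.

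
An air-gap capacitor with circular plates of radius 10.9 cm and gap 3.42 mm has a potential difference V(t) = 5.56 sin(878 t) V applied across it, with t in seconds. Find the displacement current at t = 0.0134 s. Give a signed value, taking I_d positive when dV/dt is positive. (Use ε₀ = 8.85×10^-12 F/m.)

dE/dt = (V₀ω/d)·cos(ωt) with ωt = 11.7652 rad: (5.56)(878)(0.6959)/(3.42×10^-3) = 9.933×10^5 V/(m·s).
I_d = ε₀ A dE/dt = (8.85×10^-12)(0.03733)(9.933×10^5) = 3.28×10^-7 A.

3.28×10^-7 A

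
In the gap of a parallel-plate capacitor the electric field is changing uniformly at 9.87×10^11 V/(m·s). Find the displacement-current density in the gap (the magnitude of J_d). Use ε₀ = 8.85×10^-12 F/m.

8.73 A/m²

The displacement-current density is ε₀ ∂E/∂t = (8.85×10^-12)(9.87×10^11) = 8.73 A/m².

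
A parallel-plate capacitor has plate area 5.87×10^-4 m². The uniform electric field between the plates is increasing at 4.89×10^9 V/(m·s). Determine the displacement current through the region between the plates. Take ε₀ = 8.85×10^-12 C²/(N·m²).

The displacement current is ε₀ times dΦ_E/dt = ε₀ A dE/dt = (8.85×10^-12)(5.87×10^-4)(4.89×10^9) = 2.54×10^-5 A.

2.54×10^-5 A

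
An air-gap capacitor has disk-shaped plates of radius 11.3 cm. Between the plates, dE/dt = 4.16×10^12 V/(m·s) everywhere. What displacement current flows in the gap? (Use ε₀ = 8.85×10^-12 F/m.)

1.48 A

The displacement current is ε₀ times dΦ_E/dt = ε₀ A dE/dt = (8.85×10^-12)(0.04011)(4.16×10^12) = 1.48 A.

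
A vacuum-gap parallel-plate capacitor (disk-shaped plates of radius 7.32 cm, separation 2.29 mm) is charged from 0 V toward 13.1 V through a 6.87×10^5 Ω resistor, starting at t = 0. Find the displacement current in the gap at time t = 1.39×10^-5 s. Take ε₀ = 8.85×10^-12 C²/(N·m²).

With C = ε₀A/d = (8.85×10^-12)(0.01683)/(2.29×10^-3) = 6.504×10^-11 F, the time constant is τ = RC = 4.468×10^-5 s, so t/τ = 0.3111 and e^(−t/τ) = 0.7326.
I_d = I_cond = (V₀/R) e^(−t/τ) = (1.907×10^-5)(0.7326) = 1.40×10^-5 A.

1.40×10^-5 A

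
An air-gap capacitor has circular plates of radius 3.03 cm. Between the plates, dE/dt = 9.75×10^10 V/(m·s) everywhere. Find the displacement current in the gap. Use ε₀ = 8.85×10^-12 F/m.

2.49×10^-3 A

I_d = ε₀ A (dE/dt) = (8.85×10^-12)(2.884×10^-3 m²)(9.75×10^10) = 2.49×10^-3 A.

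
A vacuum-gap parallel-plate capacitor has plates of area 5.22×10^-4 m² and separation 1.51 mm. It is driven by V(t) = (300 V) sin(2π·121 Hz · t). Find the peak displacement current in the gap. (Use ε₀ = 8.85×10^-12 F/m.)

6.98×10^-7 A

C = ε₀A/d = (8.85×10^-12)(5.22×10^-4)/(1.51×10^-3) = 3.059×10^-12 F; ω = 2πf = 760.3 rad/s.
I_d = C dV/dt, so |I_d|_max = C V₀ ω = (3.059×10^-12)(300)(760.3) = 6.98×10^-7 A.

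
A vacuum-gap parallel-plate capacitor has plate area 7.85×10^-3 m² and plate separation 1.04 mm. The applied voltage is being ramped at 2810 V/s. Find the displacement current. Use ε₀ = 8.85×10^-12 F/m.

1.88×10^-7 A

The field between the plates is E = V/d, so dE/dt = (2810)/(1.04×10^-3 m) = 2.702×10^6 V/(m·s).
I_d = ε₀ A (dE/dt) = (8.85×10^-12)(7.85×10^-3)(2.702×10^6) = 1.88×10^-7 A.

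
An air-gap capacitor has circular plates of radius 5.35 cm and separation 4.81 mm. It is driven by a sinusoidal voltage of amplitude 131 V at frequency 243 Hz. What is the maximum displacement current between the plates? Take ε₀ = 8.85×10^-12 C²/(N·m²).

The displacement current equals the conduction current C dV/dt, which peaks at C V₀ ω.
With C = ε₀A/d = (8.85×10^-12)(8.992×10^-3)/(4.81×10^-3) = 1.654×10^-11 F and ω = 2πf = 1527 rad/s, I_d,max = (1.654×10^-11)(131)(1527) = 3.31×10^-6 A.

3.31×10^-6 A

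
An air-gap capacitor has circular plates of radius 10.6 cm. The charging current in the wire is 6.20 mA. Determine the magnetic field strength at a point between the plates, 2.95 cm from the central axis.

3.26×10^-9 T

By continuity the displacement current in the gap matches the conduction current: I_d = 6.20×10^-3 A.
An Ampèrian loop of radius r encloses a fraction (r/R)² of I_d. Then B·2πr = μ₀ I_d (r/R)², giving B = μ₀ I_d r/(2πR²) = 3.26×10^-9 T.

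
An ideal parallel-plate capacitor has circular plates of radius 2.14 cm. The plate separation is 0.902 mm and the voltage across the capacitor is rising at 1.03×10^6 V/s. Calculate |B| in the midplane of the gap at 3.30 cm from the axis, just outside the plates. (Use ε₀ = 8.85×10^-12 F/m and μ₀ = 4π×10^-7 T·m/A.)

8.81×10^-11 T

dE/dt = (dV/dt)/d = 1.142×10^9 V/(m·s); I_d = ε₀(πR²)(dE/dt) = (8.85×10^-12)(1.439×10^-3)(1.142×10^9) = 1.454×10^-5 A.
For r ≥ R the full I_d is enclosed: B = μ₀ I_d/(2πr) = (4π×10^-7)(1.454×10^-5)/(2π·0.0330) = 8.81×10^-11 T.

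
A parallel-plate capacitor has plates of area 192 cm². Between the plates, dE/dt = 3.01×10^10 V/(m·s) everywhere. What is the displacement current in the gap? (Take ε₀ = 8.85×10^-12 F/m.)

5.11×10^-3 A

With a uniform field, Φ_E = EA, so I_d = ε₀ A dE/dt = 5.11×10^-3 A.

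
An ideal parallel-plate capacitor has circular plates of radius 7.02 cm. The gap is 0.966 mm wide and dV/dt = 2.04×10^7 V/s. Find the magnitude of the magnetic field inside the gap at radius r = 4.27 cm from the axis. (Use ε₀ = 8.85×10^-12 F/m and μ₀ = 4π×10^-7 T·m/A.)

dE/dt = (dV/dt)/d = 2.112×10^10 V/(m·s); I_d = ε₀(πR²)(dE/dt) = (8.85×10^-12)(0.01548)(2.112×10^10) = 2.893×10^-3 A.
For r < R the Ampère–Maxwell law gives B(2πr) = μ₀ I_d (r²/R²), so B = μ₀ I_d r/(2πR²) = (4π×10^-7)(2.893×10^-3)(0.0427)/(2π·0.0702²) = 5.01×10^-9 T.

5.01×10^-9 T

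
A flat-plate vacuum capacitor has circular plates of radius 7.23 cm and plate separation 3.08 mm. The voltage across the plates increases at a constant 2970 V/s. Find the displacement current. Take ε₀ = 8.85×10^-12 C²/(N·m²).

The displacement current equals the charging current C dV/dt. With C = ε₀A/d = (8.85×10^-12)(0.01642)/(3.08×10^-3) = 4.718×10^-11 F, I_d = (4.718×10^-11)(2970) = 1.40×10^-7 A.

1.40×10^-7 A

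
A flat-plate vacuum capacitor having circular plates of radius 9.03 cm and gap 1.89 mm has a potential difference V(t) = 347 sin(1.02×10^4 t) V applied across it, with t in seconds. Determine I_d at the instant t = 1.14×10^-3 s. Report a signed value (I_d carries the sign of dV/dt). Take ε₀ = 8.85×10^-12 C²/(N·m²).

C = ε₀A/d = (8.85×10^-12)(0.02562)/(1.89×10^-3) = 1.200×10^-10 F. dV/dt = V₀ω·cos(ωt); at ωt = 11.628 rad this factor is 0.5911.
I_d = C dV/dt = (1.200×10^-10)(347)(1.02×10^4)(0.5911) = 2.51×10^-4 A.

2.51×10^-4 A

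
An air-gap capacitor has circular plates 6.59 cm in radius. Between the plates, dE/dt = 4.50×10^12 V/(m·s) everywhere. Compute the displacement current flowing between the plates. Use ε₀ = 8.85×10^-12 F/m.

I_d = ε₀ A (dE/dt) = (8.85×10^-12)(0.01364 m²)(4.50×10^12) = 0.543 A.

0.543 A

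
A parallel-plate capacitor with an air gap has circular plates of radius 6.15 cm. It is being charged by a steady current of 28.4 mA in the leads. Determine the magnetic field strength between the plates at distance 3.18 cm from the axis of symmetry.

No conduction current crosses the gap, so I_d there equals the 0.0284 A in the leads.
∮B·dl = μ₀ I_d,enc with I_d,enc = I_d r²/R² = 7.593×10^-3 A; so B = μ₀ I_d,enc/(2πr) = 4.78×10^-8 T.

4.78×10^-8 T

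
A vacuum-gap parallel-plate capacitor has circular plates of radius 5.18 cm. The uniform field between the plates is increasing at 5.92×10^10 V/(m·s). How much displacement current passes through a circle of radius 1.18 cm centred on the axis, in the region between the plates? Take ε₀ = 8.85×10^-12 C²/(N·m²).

2.29×10^-4 A

I_d = ε₀ dΦ_E/dt = ε₀ πR² (dE/dt) = (8.85×10^-12)(8.430×10^-3)(5.92×10^10) = 4.417×10^-3 A through the full plate area.
The field is uniform, so I_d,enc = I_d (r/R)² = (4.417×10^-3)(1.18/5.18)² = 2.29×10^-4 A.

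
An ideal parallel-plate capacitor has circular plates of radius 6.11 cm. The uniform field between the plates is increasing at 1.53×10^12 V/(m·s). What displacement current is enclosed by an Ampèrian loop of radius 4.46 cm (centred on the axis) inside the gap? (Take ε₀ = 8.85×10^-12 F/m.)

Through the whole plate area (πR² = 0.01173 m²), I_d = ε₀ πR² dE/dt = 0.1588 A.
The field is uniform, so I_d,enc = I_d (r/R)² = (0.1588)(4.46/6.11)² = 0.0846 A.

0.0846 A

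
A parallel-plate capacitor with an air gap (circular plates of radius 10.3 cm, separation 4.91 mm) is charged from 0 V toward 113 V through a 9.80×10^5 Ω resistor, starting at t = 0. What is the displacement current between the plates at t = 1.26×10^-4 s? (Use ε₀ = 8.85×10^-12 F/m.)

1.36×10^-5 A

C = ε₀A/d = (8.85×10^-12)(0.03333)/(4.91×10^-3) = 6.008×10^-11 F, so τ = RC = 5.888×10^-5 s.
The conduction current is I(t) = (V₀/R) e^(−t/τ), and the displacement current between the plates equals it.
t/τ = 2.140; I_d = (113/9.80×10^5) · e^(−2.140) = (1.153×10^-4)(0.1177) = 1.36×10^-5 A.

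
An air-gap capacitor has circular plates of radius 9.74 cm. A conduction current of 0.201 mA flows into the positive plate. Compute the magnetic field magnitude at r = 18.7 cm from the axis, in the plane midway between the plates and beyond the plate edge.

No conduction current crosses the gap, so I_d there equals the 2.01×10^-4 A in the leads.
For r ≥ R the full I_d is enclosed: B = μ₀ I_d/(2πr) = (4π×10^-7)(2.01×10^-4)/(2π·0.187) = 2.15×10^-10 T.

2.15×10^-10 T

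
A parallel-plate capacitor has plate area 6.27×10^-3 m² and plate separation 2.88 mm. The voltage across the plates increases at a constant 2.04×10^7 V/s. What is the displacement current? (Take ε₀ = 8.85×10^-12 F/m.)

E = V/d so dE/dt = (dV/dt)/d = 7.083×10^9 V/(m·s), and I_d = ε₀ A dE/dt = (8.85×10^-12)(6.27×10^-3)(7.083×10^9) = 3.93×10^-4 A.

3.93×10^-4 A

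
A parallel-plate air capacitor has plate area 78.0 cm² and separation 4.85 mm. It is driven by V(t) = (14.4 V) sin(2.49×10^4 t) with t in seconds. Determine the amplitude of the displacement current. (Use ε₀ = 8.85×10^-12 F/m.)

The displacement current equals the conduction current C dV/dt, which peaks at C V₀ ω.
With C = ε₀A/d = (8.85×10^-12)(7.80×10^-3)/(4.85×10^-3) = 1.423×10^-11 F and ω = 2.49×10^4 rad/s, I_d,max = (1.423×10^-11)(14.4)(2.49×10^4) = 5.10×10^-6 A.

5.10×10^-6 A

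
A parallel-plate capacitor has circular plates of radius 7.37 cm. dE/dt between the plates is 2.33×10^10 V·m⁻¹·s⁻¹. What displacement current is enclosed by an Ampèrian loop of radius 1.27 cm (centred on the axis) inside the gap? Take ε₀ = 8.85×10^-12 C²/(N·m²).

Total displacement current: I_d = ε₀(πR²)(dE/dt) = (8.85×10^-12)(0.01706)(2.33×10^10) = 3.518×10^-3 A.
The field is uniform, so I_d,enc = I_d (r/R)² = (3.518×10^-3)(1.27/7.37)² = 1.04×10^-4 A.

1.04×10^-4 A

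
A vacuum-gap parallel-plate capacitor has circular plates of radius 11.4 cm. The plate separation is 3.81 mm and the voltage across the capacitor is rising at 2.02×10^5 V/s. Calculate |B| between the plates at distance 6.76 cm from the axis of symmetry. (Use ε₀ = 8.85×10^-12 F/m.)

1.99×10^-11 T

With E = V/d, dE/dt = 5.302×10^7 V/(m·s) and πR² = 0.04083 m², giving I_d = ε₀ πR² dE/dt = 1.916×10^-5 A.
For r < R the Ampère–Maxwell law gives B(2πr) = μ₀ I_d (r²/R²), so B = μ₀ I_d r/(2πR²) = (4π×10^-7)(1.916×10^-5)(0.0676)/(2π·0.114²) = 1.99×10^-11 T.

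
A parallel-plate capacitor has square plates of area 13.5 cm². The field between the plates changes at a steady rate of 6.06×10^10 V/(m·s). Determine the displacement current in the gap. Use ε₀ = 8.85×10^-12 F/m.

With a uniform field, Φ_E = EA, so I_d = ε₀ A dE/dt = 7.24×10^-4 A.

7.24×10^-4 A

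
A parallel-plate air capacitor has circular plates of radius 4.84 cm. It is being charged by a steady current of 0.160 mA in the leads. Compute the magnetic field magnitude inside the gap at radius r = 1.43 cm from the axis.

No conduction current crosses the gap, so I_d there equals the 1.60×10^-4 A in the leads.
An Ampèrian loop of radius r encloses a fraction (r/R)² of I_d. Then B·2πr = μ₀ I_d (r/R)², giving B = μ₀ I_d r/(2πR²) = 1.95×10^-10 T.

1.95×10^-10 T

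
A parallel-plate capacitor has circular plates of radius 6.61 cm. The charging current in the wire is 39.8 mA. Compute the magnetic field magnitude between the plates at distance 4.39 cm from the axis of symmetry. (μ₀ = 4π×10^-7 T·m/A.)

8.00×10^-8 T

Between the plates the displacement current equals the wire current: I_d = 39.8 mA = 0.0398 A.
∮B·dl = μ₀ I_d,enc with I_d,enc = I_d r²/R² = 0.01756 A; so B = μ₀ I_d,enc/(2πr) = 8.00×10^-8 T.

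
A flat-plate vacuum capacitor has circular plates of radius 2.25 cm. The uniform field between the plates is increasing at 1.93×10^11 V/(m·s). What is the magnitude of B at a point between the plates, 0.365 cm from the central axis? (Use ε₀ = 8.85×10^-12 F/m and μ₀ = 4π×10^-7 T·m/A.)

3.92×10^-9 T

Through the whole plate area (πR² = 1.590×10^-3 m²), I_d = ε₀ πR² dE/dt = 2.716×10^-3 A.
For r < R the Ampère–Maxwell law gives B(2πr) = μ₀ I_d (r²/R²), so B = μ₀ I_d r/(2πR²) = (4π×10^-7)(2.716×10^-3)(3.65×10^-3)/(2π·0.0225²) = 3.92×10^-9 T.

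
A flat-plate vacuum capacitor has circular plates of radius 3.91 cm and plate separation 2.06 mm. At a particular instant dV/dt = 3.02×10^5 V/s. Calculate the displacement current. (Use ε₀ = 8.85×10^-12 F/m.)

E = V/d so dE/dt = (dV/dt)/d = 1.466×10^8 V/(m·s), and I_d = ε₀ A dE/dt = (8.85×10^-12)(4.803×10^-3)(1.466×10^8) = 6.23×10^-6 A.

6.23×10^-6 A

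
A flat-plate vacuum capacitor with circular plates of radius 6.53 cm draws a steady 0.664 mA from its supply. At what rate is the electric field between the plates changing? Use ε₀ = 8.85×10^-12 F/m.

5.60×10^9 V/(m·s)

The displacement current between the plates equals the conduction current, I_d = 0.664 mA.
Since I_d = ε₀ A dE/dt, dE/dt = I_d/(ε₀A) = (6.64×10^-4)/((8.85×10^-12)(0.01340)) = 5.60×10^9 V/(m·s).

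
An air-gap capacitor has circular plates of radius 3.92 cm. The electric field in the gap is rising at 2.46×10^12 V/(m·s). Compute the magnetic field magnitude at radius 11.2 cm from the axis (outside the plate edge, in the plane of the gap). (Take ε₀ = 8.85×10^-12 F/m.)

Through the whole plate area (πR² = 4.827×10^-3 m²), I_d = ε₀ πR² dE/dt = 0.1051 A.
For r ≥ R the full I_d is enclosed: B = μ₀ I_d/(2πr) = (4π×10^-7)(0.1051)/(2π·0.112) = 1.88×10^-7 T.

1.88×10^-7 T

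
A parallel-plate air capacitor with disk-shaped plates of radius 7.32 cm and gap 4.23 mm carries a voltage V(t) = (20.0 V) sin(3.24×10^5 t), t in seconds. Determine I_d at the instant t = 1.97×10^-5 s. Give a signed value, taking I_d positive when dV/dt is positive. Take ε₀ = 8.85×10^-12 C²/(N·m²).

dV/dt = (20.0)(3.24×10^5)·cos(6.3828) = 6.448×10^6 V/s.
I_d = C dV/dt with C = ε₀A/d = (8.85×10^-12)(0.01683)/(4.23×10^-3) = 3.521×10^-11 F, so I_d = (3.521×10^-11)(6.448×10^6) = 2.27×10^-4 A.

2.27×10^-4 A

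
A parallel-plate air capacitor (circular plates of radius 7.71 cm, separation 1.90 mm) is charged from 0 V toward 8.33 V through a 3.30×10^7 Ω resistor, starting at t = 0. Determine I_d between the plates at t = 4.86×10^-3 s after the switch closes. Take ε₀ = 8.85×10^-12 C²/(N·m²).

4.64×10^-8 A

C = ε₀A/d = (8.85×10^-12)(0.01867)/(1.90×10^-3) = 8.696×10^-11 F, so τ = RC = 2.870×10^-3 s.
The conduction current is I(t) = (V₀/R) e^(−t/τ), and the displacement current between the plates equals it.
t/τ = 1.693; I_d = (8.33/3.30×10^7) · e^(−1.693) = (2.524×10^-7)(0.1840) = 4.64×10^-8 A.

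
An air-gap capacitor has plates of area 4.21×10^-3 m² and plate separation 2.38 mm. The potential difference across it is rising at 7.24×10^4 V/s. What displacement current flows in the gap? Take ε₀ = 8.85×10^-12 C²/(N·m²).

The displacement current equals the charging current C dV/dt. With C = ε₀A/d = (8.85×10^-12)(4.21×10^-3)/(2.38×10^-3) = 1.565×10^-11 F, I_d = (1.565×10^-11)(7.24×10^4) = 1.13×10^-6 A.

1.13×10^-6 A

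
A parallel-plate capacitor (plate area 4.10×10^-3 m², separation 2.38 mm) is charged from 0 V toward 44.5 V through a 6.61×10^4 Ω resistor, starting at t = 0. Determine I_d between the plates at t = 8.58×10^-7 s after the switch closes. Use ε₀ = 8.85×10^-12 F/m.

C = ε₀A/d = (8.85×10^-12)(4.10×10^-3)/(2.38×10^-3) = 1.525×10^-11 F, so τ = RC = 1.008×10^-6 s.
The conduction current is I(t) = (V₀/R) e^(−t/τ), and the displacement current between the plates equals it.
t/τ = 0.8512; I_d = (44.5/6.61×10^4) · e^(−0.8512) = (6.732×10^-4)(0.4269) = 2.87×10^-4 A.

2.87×10^-4 A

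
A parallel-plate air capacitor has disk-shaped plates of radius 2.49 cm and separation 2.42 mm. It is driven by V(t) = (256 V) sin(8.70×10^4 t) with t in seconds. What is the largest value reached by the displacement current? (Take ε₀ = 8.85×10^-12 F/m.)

1.59×10^-4 A

(dE/dt)_max = V₀ω/d = 9.203×10^9 V/(m·s); ω = 8.70×10^4 rad/s.
I_d,max = ε₀ A (dE/dt)_max = (8.85×10^-12)(1.948×10^-3)(9.203×10^9) = 1.59×10^-4 A.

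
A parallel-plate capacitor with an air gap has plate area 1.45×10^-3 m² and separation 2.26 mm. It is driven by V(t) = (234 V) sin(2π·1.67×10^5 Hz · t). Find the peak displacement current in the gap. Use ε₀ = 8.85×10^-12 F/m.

C = ε₀A/d = (8.85×10^-12)(1.45×10^-3)/(2.26×10^-3) = 5.678×10^-12 F; ω = 2πf = 1.049×10^6 rad/s.
I_d = C dV/dt, so |I_d|_max = C V₀ ω = (5.678×10^-12)(234)(1.049×10^6) = 1.39×10^-3 A.

1.39×10^-3 A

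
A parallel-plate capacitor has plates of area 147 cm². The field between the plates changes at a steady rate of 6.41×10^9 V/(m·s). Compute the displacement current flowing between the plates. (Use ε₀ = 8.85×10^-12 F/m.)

I_d = ε₀ A (dE/dt) = (8.85×10^-12)(0.0147 m²)(6.41×10^9) = 8.34×10^-4 A.

8.34×10^-4 A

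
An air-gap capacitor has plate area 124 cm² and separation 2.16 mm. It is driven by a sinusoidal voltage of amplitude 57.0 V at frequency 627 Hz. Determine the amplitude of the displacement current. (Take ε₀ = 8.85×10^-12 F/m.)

C = ε₀A/d = (8.85×10^-12)(0.0124)/(2.16×10^-3) = 5.081×10^-11 F; ω = 2πf = 3940 rad/s.
I_d = C dV/dt, so |I_d|_max = C V₀ ω = (5.081×10^-11)(57.0)(3940) = 1.14×10^-5 A.

1.14×10^-5 A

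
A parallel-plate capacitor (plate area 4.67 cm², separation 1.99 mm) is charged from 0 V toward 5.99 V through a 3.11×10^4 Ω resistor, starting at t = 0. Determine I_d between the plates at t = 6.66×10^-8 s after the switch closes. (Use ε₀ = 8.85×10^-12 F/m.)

6.87×10^-5 A

With C = ε₀A/d = (8.85×10^-12)(4.67×10^-4)/(1.99×10^-3) = 2.077×10^-12 F, the time constant is τ = RC = 6.459×10^-8 s, so t/τ = 1.031 and e^(−t/τ) = 0.3567.
I_d = I_cond = (V₀/R) e^(−t/τ) = (1.926×10^-4)(0.3567) = 6.87×10^-5 A.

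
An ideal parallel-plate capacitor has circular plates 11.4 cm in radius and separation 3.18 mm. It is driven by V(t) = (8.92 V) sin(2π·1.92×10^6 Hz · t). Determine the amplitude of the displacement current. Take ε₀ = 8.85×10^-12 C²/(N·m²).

0.0122 A

(dE/dt)_max = V₀ω/d = 3.383×10^10 V/(m·s); ω = 2πf = 1.206×10^7 rad/s.
I_d,max = ε₀ A (dE/dt)_max = (8.85×10^-12)(0.04083)(3.383×10^10) = 0.0122 A.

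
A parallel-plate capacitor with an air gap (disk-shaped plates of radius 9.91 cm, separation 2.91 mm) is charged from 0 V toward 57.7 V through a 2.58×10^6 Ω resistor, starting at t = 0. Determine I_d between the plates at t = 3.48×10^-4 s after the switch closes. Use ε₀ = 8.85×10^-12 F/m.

C = ε₀A/d = (8.85×10^-12)(0.03085)/(2.91×10^-3) = 9.382×10^-11 F, so τ = RC = 2.421×10^-4 s.
The conduction current is I(t) = (V₀/R) e^(−t/τ), and the displacement current between the plates equals it.
t/τ = 1.437; I_d = (57.7/2.58×10^6) · e^(−1.437) = (2.236×10^-5)(0.2376) = 5.31×10^-6 A.

5.31×10^-6 A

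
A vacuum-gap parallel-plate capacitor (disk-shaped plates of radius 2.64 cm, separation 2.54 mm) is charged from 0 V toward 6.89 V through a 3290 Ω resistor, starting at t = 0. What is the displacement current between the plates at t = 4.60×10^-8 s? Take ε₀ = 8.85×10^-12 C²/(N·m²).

C = ε₀A/d = (8.85×10^-12)(2.190×10^-3)/(2.54×10^-3) = 7.631×10^-12 F, so τ = RC = 2.511×10^-8 s.
The conduction current is I(t) = (V₀/R) e^(−t/τ), and the displacement current between the plates equals it.
t/τ = 1.832; I_d = (6.89/3290) · e^(−1.832) = (2.094×10^-3)(0.1601) = 3.35×10^-4 A.

3.35×10^-4 A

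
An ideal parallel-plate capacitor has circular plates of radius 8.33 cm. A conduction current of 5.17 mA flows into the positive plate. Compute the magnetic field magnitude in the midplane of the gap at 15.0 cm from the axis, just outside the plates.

6.89×10^-9 T

Between the plates the displacement current equals the wire current: I_d = 5.17 mA = 5.17×10^-3 A.
Outside the plates the loop encloses all of I_d, so B·2πr = μ₀ I_d and B = 6.89×10^-9 T.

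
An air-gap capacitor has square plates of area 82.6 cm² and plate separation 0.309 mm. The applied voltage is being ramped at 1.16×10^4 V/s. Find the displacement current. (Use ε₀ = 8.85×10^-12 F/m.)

2.74×10^-6 A

The field between the plates is E = V/d, so dE/dt = (1.16×10^4)/(3.09×10^-4 m) = 3.754×10^7 V/(m·s).
I_d = ε₀ A (dE/dt) = (8.85×10^-12)(8.26×10^-3)(3.754×10^7) = 2.74×10^-6 A.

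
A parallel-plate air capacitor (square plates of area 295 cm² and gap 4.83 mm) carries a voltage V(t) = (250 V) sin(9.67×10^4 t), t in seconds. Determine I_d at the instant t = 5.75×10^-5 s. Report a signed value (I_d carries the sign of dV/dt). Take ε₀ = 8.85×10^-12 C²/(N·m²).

dV/dt = (250)(9.67×10^4)·cos(5.56025) = 1.813×10^7 V/s.
I_d = C dV/dt with C = ε₀A/d = (8.85×10^-12)(0.0295)/(4.83×10^-3) = 5.405×10^-11 F, so I_d = (5.405×10^-11)(1.813×10^7) = 9.80×10^-4 A.

9.80×10^-4 A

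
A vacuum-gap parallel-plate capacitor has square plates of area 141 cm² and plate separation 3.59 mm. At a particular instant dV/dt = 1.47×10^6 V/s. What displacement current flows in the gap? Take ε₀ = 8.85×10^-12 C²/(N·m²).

E = V/d so dE/dt = (dV/dt)/d = 4.095×10^8 V/(m·s), and I_d = ε₀ A dE/dt = (8.85×10^-12)(0.0141)(4.095×10^8) = 5.11×10^-5 A.

5.11×10^-5 A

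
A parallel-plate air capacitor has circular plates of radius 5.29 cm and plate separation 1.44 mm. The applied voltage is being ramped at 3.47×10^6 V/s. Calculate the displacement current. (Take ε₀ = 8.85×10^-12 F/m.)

The field between the plates is E = V/d, so dE/dt = (3.47×10^6)/(1.44×10^-3 m) = 2.410×10^9 V/(m·s).
I_d = ε₀ A (dE/dt) = (8.85×10^-12)(8.791×10^-3)(2.410×10^9) = 1.87×10^-4 A.

1.87×10^-4 A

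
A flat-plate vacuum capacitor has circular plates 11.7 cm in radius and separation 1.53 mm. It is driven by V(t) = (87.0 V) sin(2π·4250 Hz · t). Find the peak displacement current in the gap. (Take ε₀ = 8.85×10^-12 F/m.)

C = ε₀A/d = (8.85×10^-12)(0.04301)/(1.53×10^-3) = 2.488×10^-10 F; ω = 2πf = 2.670×10^4 rad/s.
I_d = C dV/dt, so |I_d|_max = C V₀ ω = (2.488×10^-10)(87.0)(2.670×10^4) = 5.78×10^-4 A.

5.78×10^-4 A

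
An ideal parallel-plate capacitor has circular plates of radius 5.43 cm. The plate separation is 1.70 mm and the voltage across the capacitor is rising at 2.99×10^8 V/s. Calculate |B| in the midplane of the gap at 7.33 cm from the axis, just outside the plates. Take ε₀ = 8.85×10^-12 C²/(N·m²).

3.93×10^-8 T

With E = V/d, dE/dt = 1.759×10^11 V/(m·s) and πR² = 9.263×10^-3 m², giving I_d = ε₀ πR² dE/dt = 0.01442 A.
Outside the plates the loop encloses all of I_d, so B·2πr = μ₀ I_d and B = 3.93×10^-8 T.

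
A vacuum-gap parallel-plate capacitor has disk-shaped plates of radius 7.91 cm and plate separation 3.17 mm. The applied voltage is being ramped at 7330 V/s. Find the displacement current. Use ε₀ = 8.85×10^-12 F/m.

E = V/d so dE/dt = (dV/dt)/d = 2.312×10^6 V/(m·s), and I_d = ε₀ A dE/dt = (8.85×10^-12)(0.01966)(2.312×10^6) = 4.02×10^-7 A.

4.02×10^-7 A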